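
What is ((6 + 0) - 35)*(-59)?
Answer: 1711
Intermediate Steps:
((6 + 0) - 35)*(-59) = (6 - 35)*(-59) = -29*(-59) = 1711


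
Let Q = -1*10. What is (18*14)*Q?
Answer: -2520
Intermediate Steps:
Q = -10
(18*14)*Q = (18*14)*(-10) = 252*(-10) = -2520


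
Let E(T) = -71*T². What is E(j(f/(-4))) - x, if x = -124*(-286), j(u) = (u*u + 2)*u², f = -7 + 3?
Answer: -36103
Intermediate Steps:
f = -4
j(u) = u²*(2 + u²) (j(u) = (u² + 2)*u² = (2 + u²)*u² = u²*(2 + u²))
x = 35464
E(j(f/(-4))) - x = -71*(2 + (-4/(-4))²)² - 1*35464 = -71*(2 + (-4*(-¼))²)² - 35464 = -71*(2 + 1²)² - 35464 = -71*(2 + 1)² - 35464 = -71*(1*3)² - 35464 = -71*3² - 35464 = -71*9 - 35464 = -639 - 35464 = -36103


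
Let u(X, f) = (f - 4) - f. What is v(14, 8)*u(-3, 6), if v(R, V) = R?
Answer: -56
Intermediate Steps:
u(X, f) = -4 (u(X, f) = (-4 + f) - f = -4)
v(14, 8)*u(-3, 6) = 14*(-4) = -56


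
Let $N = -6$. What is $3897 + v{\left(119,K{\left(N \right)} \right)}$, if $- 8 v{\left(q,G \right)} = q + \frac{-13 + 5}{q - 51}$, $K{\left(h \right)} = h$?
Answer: $\frac{527971}{136} \approx 3882.1$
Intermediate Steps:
$v{\left(q,G \right)} = \frac{1}{-51 + q} - \frac{q}{8}$ ($v{\left(q,G \right)} = - \frac{q + \frac{-13 + 5}{q - 51}}{8} = - \frac{q - \frac{8}{-51 + q}}{8} = \frac{1}{-51 + q} - \frac{q}{8}$)
$3897 + v{\left(119,K{\left(N \right)} \right)} = 3897 + \frac{8 - 119^{2} + 51 \cdot 119}{8 \left(-51 + 119\right)} = 3897 + \frac{8 - 14161 + 6069}{8 \cdot 68} = 3897 + \frac{1}{8} \cdot \frac{1}{68} \left(8 - 14161 + 6069\right) = 3897 + \frac{1}{8} \cdot \frac{1}{68} \left(-8084\right) = 3897 - \frac{2021}{136} = \frac{527971}{136}$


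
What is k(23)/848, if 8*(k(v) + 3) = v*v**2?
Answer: 12143/6784 ≈ 1.7899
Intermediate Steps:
k(v) = -3 + v**3/8 (k(v) = -3 + (v*v**2)/8 = -3 + v**3/8)
k(23)/848 = (-3 + (1/8)*23**3)/848 = (-3 + (1/8)*12167)*(1/848) = (-3 + 12167/8)*(1/848) = (12143/8)*(1/848) = 12143/6784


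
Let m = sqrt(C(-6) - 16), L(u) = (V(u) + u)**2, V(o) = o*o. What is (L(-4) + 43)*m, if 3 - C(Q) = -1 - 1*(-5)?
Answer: 187*I*sqrt(17) ≈ 771.02*I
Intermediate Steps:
C(Q) = -1 (C(Q) = 3 - (-1 - 1*(-5)) = 3 - (-1 + 5) = 3 - 1*4 = 3 - 4 = -1)
V(o) = o**2
L(u) = (u + u**2)**2 (L(u) = (u**2 + u)**2 = (u + u**2)**2)
m = I*sqrt(17) (m = sqrt(-1 - 16) = sqrt(-17) = I*sqrt(17) ≈ 4.1231*I)
(L(-4) + 43)*m = ((-4)**2*(1 - 4)**2 + 43)*(I*sqrt(17)) = (16*(-3)**2 + 43)*(I*sqrt(17)) = (16*9 + 43)*(I*sqrt(17)) = (144 + 43)*(I*sqrt(17)) = 187*(I*sqrt(17)) = 187*I*sqrt(17)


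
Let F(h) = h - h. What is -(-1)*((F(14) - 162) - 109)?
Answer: -271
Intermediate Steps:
F(h) = 0
-(-1)*((F(14) - 162) - 109) = -(-1)*((0 - 162) - 109) = -(-1)*(-162 - 109) = -(-1)*(-271) = -1*271 = -271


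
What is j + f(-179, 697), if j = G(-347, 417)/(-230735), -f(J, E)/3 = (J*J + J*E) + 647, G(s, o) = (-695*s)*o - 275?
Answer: 12726841969/46147 ≈ 2.7579e+5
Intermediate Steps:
G(s, o) = -275 - 695*o*s (G(s, o) = -695*o*s - 275 = -275 - 695*o*s)
f(J, E) = -1941 - 3*J**2 - 3*E*J (f(J, E) = -3*((J*J + J*E) + 647) = -3*((J**2 + E*J) + 647) = -3*(647 + J**2 + E*J) = -1941 - 3*J**2 - 3*E*J)
j = -20113106/46147 (j = (-275 - 695*417*(-347))/(-230735) = (-275 + 100565805)*(-1/230735) = 100565530*(-1/230735) = -20113106/46147 ≈ -435.85)
j + f(-179, 697) = -20113106/46147 + (-1941 - 3*(-179)**2 - 3*697*(-179)) = -20113106/46147 + (-1941 - 3*32041 + 374289) = -20113106/46147 + (-1941 - 96123 + 374289) = -20113106/46147 + 276225 = 12726841969/46147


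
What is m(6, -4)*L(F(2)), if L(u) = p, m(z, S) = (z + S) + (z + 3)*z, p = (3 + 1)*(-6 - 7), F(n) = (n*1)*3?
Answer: -2912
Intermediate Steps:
F(n) = 3*n (F(n) = n*3 = 3*n)
p = -52 (p = 4*(-13) = -52)
m(z, S) = S + z + z*(3 + z) (m(z, S) = (S + z) + (3 + z)*z = (S + z) + z*(3 + z) = S + z + z*(3 + z))
L(u) = -52
m(6, -4)*L(F(2)) = (-4 + 6² + 4*6)*(-52) = (-4 + 36 + 24)*(-52) = 56*(-52) = -2912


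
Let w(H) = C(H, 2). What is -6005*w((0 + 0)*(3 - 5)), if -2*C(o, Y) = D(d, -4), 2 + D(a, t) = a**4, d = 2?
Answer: 42035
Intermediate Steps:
D(a, t) = -2 + a**4
C(o, Y) = -7 (C(o, Y) = -(-2 + 2**4)/2 = -(-2 + 16)/2 = -1/2*14 = -7)
w(H) = -7
-6005*w((0 + 0)*(3 - 5)) = -6005*(-7) = 42035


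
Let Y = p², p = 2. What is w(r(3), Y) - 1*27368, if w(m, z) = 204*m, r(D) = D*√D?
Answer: -27368 + 612*√3 ≈ -26308.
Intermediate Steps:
r(D) = D^(3/2)
Y = 4 (Y = 2² = 4)
w(r(3), Y) - 1*27368 = 204*3^(3/2) - 1*27368 = 204*(3*√3) - 27368 = 612*√3 - 27368 = -27368 + 612*√3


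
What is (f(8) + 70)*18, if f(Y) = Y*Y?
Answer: 2412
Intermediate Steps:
f(Y) = Y²
(f(8) + 70)*18 = (8² + 70)*18 = (64 + 70)*18 = 134*18 = 2412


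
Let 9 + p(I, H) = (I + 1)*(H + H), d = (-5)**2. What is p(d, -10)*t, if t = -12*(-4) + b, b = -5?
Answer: -22747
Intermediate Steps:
d = 25
p(I, H) = -9 + 2*H*(1 + I) (p(I, H) = -9 + (I + 1)*(H + H) = -9 + (1 + I)*(2*H) = -9 + 2*H*(1 + I))
t = 43 (t = -12*(-4) - 5 = 48 - 5 = 43)
p(d, -10)*t = (-9 + 2*(-10) + 2*(-10)*25)*43 = (-9 - 20 - 500)*43 = -529*43 = -22747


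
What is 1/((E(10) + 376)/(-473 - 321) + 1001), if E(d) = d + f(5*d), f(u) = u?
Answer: 397/397179 ≈ 0.00099955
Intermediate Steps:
E(d) = 6*d (E(d) = d + 5*d = 6*d)
1/((E(10) + 376)/(-473 - 321) + 1001) = 1/((6*10 + 376)/(-473 - 321) + 1001) = 1/((60 + 376)/(-794) + 1001) = 1/(436*(-1/794) + 1001) = 1/(-218/397 + 1001) = 1/(397179/397) = 397/397179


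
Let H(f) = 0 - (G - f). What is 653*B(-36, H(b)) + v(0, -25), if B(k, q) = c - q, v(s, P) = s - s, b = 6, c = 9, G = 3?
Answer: 3918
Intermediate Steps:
v(s, P) = 0
H(f) = -3 + f (H(f) = 0 - (3 - f) = 0 + (-3 + f) = -3 + f)
B(k, q) = 9 - q
653*B(-36, H(b)) + v(0, -25) = 653*(9 - (-3 + 6)) + 0 = 653*(9 - 1*3) + 0 = 653*(9 - 3) + 0 = 653*6 + 0 = 3918 + 0 = 3918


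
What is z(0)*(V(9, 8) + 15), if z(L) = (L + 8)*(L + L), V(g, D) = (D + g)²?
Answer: 0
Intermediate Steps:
z(L) = 2*L*(8 + L) (z(L) = (8 + L)*(2*L) = 2*L*(8 + L))
z(0)*(V(9, 8) + 15) = (2*0*(8 + 0))*((8 + 9)² + 15) = (2*0*8)*(17² + 15) = 0*(289 + 15) = 0*304 = 0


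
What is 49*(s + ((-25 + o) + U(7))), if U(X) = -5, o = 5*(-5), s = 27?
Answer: -1372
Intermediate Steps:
o = -25
49*(s + ((-25 + o) + U(7))) = 49*(27 + ((-25 - 25) - 5)) = 49*(27 + (-50 - 5)) = 49*(27 - 55) = 49*(-28) = -1372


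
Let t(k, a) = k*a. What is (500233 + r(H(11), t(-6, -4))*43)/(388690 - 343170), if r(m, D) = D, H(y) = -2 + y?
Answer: 100253/9104 ≈ 11.012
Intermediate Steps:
t(k, a) = a*k
(500233 + r(H(11), t(-6, -4))*43)/(388690 - 343170) = (500233 - 4*(-6)*43)/(388690 - 343170) = (500233 + 24*43)/45520 = (500233 + 1032)*(1/45520) = 501265*(1/45520) = 100253/9104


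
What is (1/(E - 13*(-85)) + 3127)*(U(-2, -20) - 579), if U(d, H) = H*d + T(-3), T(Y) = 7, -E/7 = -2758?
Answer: -33955005336/20411 ≈ -1.6636e+6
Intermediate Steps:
E = 19306 (E = -7*(-2758) = 19306)
U(d, H) = 7 + H*d (U(d, H) = H*d + 7 = 7 + H*d)
(1/(E - 13*(-85)) + 3127)*(U(-2, -20) - 579) = (1/(19306 - 13*(-85)) + 3127)*((7 - 20*(-2)) - 579) = (1/(19306 + 1105) + 3127)*((7 + 40) - 579) = (1/20411 + 3127)*(47 - 579) = (1/20411 + 3127)*(-532) = (63825198/20411)*(-532) = -33955005336/20411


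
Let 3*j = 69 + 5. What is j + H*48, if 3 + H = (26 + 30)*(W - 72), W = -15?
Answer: -701926/3 ≈ -2.3398e+5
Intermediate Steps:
j = 74/3 (j = (69 + 5)/3 = (⅓)*74 = 74/3 ≈ 24.667)
H = -4875 (H = -3 + (26 + 30)*(-15 - 72) = -3 + 56*(-87) = -3 - 4872 = -4875)
j + H*48 = 74/3 - 4875*48 = 74/3 - 234000 = -701926/3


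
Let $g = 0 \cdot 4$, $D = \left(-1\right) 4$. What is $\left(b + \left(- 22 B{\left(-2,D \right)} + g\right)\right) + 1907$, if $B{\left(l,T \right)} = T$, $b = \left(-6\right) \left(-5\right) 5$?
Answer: $2145$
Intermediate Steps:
$D = -4$
$b = 150$ ($b = 30 \cdot 5 = 150$)
$g = 0$
$\left(b + \left(- 22 B{\left(-2,D \right)} + g\right)\right) + 1907 = \left(150 + \left(\left(-22\right) \left(-4\right) + 0\right)\right) + 1907 = \left(150 + \left(88 + 0\right)\right) + 1907 = \left(150 + 88\right) + 1907 = 238 + 1907 = 2145$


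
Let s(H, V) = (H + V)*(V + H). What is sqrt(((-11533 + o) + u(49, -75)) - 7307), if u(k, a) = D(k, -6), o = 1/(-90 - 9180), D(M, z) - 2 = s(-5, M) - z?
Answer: 37*I*sqrt(117841270)/3090 ≈ 129.98*I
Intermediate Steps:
s(H, V) = (H + V)**2 (s(H, V) = (H + V)*(H + V) = (H + V)**2)
D(M, z) = 2 + (-5 + M)**2 - z (D(M, z) = 2 + ((-5 + M)**2 - z) = 2 + (-5 + M)**2 - z)
o = -1/9270 (o = 1/(-9270) = -1/9270 ≈ -0.00010787)
u(k, a) = 8 + (-5 + k)**2 (u(k, a) = 2 + (-5 + k)**2 - 1*(-6) = 2 + (-5 + k)**2 + 6 = 8 + (-5 + k)**2)
sqrt(((-11533 + o) + u(49, -75)) - 7307) = sqrt(((-11533 - 1/9270) + (8 + (-5 + 49)**2)) - 7307) = sqrt((-106910911/9270 + (8 + 44**2)) - 7307) = sqrt((-106910911/9270 + (8 + 1936)) - 7307) = sqrt((-106910911/9270 + 1944) - 7307) = sqrt(-88890031/9270 - 7307) = sqrt(-156625921/9270) = 37*I*sqrt(117841270)/3090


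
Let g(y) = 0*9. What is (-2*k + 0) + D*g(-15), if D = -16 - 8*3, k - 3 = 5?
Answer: -16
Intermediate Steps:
k = 8 (k = 3 + 5 = 8)
g(y) = 0
D = -40 (D = -16 - 24 = -40)
(-2*k + 0) + D*g(-15) = (-2*8 + 0) - 40*0 = (-16 + 0) + 0 = -16 + 0 = -16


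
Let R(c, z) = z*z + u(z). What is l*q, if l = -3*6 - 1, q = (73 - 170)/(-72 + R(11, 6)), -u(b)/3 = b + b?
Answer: -1843/72 ≈ -25.597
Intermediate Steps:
u(b) = -6*b (u(b) = -3*(b + b) = -6*b)
R(c, z) = z² - 6*z (R(c, z) = z*z - 6*z = z² - 6*z)
q = 97/72 (q = (73 - 170)/(-72 + 6*(-6 + 6)) = -97/(-72 + 6*0) = -97/(-72 + 0) = -97/(-72) = -97*(-1/72) = 97/72 ≈ 1.3472)
l = -19 (l = -18 - 1 = -19)
l*q = -19*97/72 = -1843/72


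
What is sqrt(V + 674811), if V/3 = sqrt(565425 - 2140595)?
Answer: sqrt(674811 + 3*I*sqrt(1575170)) ≈ 821.47 + 2.292*I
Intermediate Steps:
V = 3*I*sqrt(1575170) (V = 3*sqrt(565425 - 2140595) = 3*sqrt(-1575170) = 3*(I*sqrt(1575170)) = 3*I*sqrt(1575170) ≈ 3765.2*I)
sqrt(V + 674811) = sqrt(3*I*sqrt(1575170) + 674811) = sqrt(674811 + 3*I*sqrt(1575170))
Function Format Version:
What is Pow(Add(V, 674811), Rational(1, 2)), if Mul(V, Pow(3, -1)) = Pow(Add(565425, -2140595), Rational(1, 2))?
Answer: Pow(Add(674811, Mul(3, I, Pow(1575170, Rational(1, 2)))), Rational(1, 2)) ≈ Add(821.47, Mul(2.292, I))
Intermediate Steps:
V = Mul(3, I, Pow(1575170, Rational(1, 2))) (V = Mul(3, Pow(Add(565425, -2140595), Rational(1, 2))) = Mul(3, Pow(-1575170, Rational(1, 2))) = Mul(3, Mul(I, Pow(1575170, Rational(1, 2)))) = Mul(3, I, Pow(1575170, Rational(1, 2))) ≈ Mul(3765.2, I))
Pow(Add(V, 674811), Rational(1, 2)) = Pow(Add(Mul(3, I, Pow(1575170, Rational(1, 2))), 674811), Rational(1, 2)) = Pow(Add(674811, Mul(3, I, Pow(1575170, Rational(1, 2)))), Rational(1, 2))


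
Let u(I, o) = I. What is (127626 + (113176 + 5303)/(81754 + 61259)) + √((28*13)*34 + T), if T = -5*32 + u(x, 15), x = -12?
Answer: 6084098539/47671 + 6*√339 ≈ 1.2774e+5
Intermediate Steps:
T = -172 (T = -5*32 - 12 = -160 - 12 = -172)
(127626 + (113176 + 5303)/(81754 + 61259)) + √((28*13)*34 + T) = (127626 + (113176 + 5303)/(81754 + 61259)) + √((28*13)*34 - 172) = (127626 + 118479/143013) + √(364*34 - 172) = (127626 + 118479*(1/143013)) + √(12376 - 172) = (127626 + 39493/47671) + √12204 = 6084098539/47671 + 6*√339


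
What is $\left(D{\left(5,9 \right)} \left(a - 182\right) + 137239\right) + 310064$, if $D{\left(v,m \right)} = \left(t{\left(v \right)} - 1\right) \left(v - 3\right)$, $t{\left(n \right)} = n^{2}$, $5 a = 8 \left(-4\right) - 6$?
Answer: $\frac{2191011}{5} \approx 4.382 \cdot 10^{5}$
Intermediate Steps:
$a = - \frac{38}{5}$ ($a = \frac{8 \left(-4\right) - 6}{5} = \frac{-32 - 6}{5} = \frac{1}{5} \left(-38\right) = - \frac{38}{5} \approx -7.6$)
$D{\left(v,m \right)} = \left(-1 + v^{2}\right) \left(-3 + v\right)$ ($D{\left(v,m \right)} = \left(v^{2} - 1\right) \left(v - 3\right) = \left(-1 + v^{2}\right) \left(-3 + v\right)$)
$\left(D{\left(5,9 \right)} \left(a - 182\right) + 137239\right) + 310064 = \left(\left(3 + 5^{3} - 5 - 3 \cdot 5^{2}\right) \left(- \frac{38}{5} - 182\right) + 137239\right) + 310064 = \left(\left(3 + 125 - 5 - 75\right) \left(- \frac{948}{5}\right) + 137239\right) + 310064 = \left(48 \left(- \frac{948}{5}\right) + 137239\right) + 310064 = \left(- \frac{45504}{5} + 137239\right) + 310064 = \frac{640691}{5} + 310064 = \frac{2191011}{5}$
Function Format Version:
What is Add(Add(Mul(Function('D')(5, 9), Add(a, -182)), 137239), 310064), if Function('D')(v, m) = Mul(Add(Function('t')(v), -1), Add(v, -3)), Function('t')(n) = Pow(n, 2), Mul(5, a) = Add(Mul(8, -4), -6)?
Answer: Rational(2191011, 5) ≈ 4.3820e+5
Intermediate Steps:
a = Rational(-38, 5) (a = Mul(Rational(1, 5), Add(Mul(8, -4), -6)) = Mul(Rational(1, 5), Add(-32, -6)) = Mul(Rational(1, 5), -38) = Rational(-38, 5) ≈ -7.6000)
Function('D')(v, m) = Mul(Add(-1, Pow(v, 2)), Add(-3, v)) (Function('D')(v, m) = Mul(Add(Pow(v, 2), -1), Add(v, -3)) = Mul(Add(-1, Pow(v, 2)), Add(-3, v)))
Add(Add(Mul(Function('D')(5, 9), Add(a, -182)), 137239), 310064) = Add(Add(Mul(Add(3, Pow(5, 3), Mul(-1, 5), Mul(-3, Pow(5, 2))), Add(Rational(-38, 5), -182)), 137239), 310064) = Add(Add(Mul(Add(3, 125, -5, Mul(-3, 25)), Rational(-948, 5)), 137239), 310064) = Add(Add(Mul(Add(3, 125, -5, -75), Rational(-948, 5)), 137239), 310064) = Add(Add(Mul(48, Rational(-948, 5)), 137239), 310064) = Add(Add(Rational(-45504, 5), 137239), 310064) = Add(Rational(640691, 5), 310064) = Rational(2191011, 5)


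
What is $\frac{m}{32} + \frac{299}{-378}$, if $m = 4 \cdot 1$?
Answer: $- \frac{1007}{1512} \approx -0.66601$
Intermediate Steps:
$m = 4$
$\frac{m}{32} + \frac{299}{-378} = \frac{4}{32} + \frac{299}{-378} = 4 \cdot \frac{1}{32} + 299 \left(- \frac{1}{378}\right) = \frac{1}{8} - \frac{299}{378} = - \frac{1007}{1512}$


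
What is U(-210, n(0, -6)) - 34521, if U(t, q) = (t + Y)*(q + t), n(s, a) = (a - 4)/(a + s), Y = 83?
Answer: -24188/3 ≈ -8062.7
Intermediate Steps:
n(s, a) = (-4 + a)/(a + s)
U(t, q) = (83 + t)*(q + t) (U(t, q) = (t + 83)*(q + t) = (83 + t)*(q + t))
U(-210, n(0, -6)) - 34521 = ((-210)² + 83*((-4 - 6)/(-6 + 0)) + 83*(-210) + ((-4 - 6)/(-6 + 0))*(-210)) - 34521 = (44100 + 83*(-10/(-6)) - 17430 + (-10/(-6))*(-210)) - 34521 = (44100 + 83*(-⅙*(-10)) - 17430 - ⅙*(-10)*(-210)) - 34521 = (44100 + 83*(5/3) - 17430 + (5/3)*(-210)) - 34521 = (44100 + 415/3 - 17430 - 350) - 34521 = 79375/3 - 34521 = -24188/3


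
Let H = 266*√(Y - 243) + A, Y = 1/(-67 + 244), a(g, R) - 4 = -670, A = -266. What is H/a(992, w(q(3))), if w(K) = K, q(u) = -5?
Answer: 133/333 - 133*I*√7612770/58941 ≈ 0.3994 - 6.2259*I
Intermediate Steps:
a(g, R) = -666 (a(g, R) = 4 - 670 = -666)
Y = 1/177 ≈ 0.0056497
H = -266 + 266*I*√7612770/177 (H = 266*√(1/177 - 243) - 266 = 266*√(-43010/177) - 266 = 266*(I*√7612770/177) - 266 = 266*I*√7612770/177 - 266 = -266 + 266*I*√7612770/177 ≈ -266.0 + 4146.5*I)
H/a(992, w(q(3))) = (-266 + 266*I*√7612770/177)/(-666) = (-266 + 266*I*√7612770/177)*(-1/666) = 133/333 - 133*I*√7612770/58941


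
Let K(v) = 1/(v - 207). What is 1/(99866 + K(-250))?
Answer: 457/45638761 ≈ 1.0013e-5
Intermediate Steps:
K(v) = 1/(-207 + v)
1/(99866 + K(-250)) = 1/(99866 + 1/(-207 - 250)) = 1/(99866 + 1/(-457)) = 1/(99866 - 1/457) = 1/(45638761/457) = 457/45638761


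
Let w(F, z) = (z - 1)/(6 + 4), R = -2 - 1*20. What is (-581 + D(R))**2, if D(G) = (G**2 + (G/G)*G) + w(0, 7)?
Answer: 350464/25 ≈ 14019.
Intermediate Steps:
R = -22 (R = -2 - 20 = -22)
w(F, z) = -1/10 + z/10 (w(F, z) = (-1 + z)/10 = (-1 + z)*(1/10) = -1/10 + z/10)
D(G) = 3/5 + G + G**2 (D(G) = (G**2 + (G/G)*G) + (-1/10 + (1/10)*7) = (G**2 + 1*G) + (-1/10 + 7/10) = (G**2 + G) + 3/5 = (G + G**2) + 3/5 = 3/5 + G + G**2)
(-581 + D(R))**2 = (-581 + (3/5 - 22 + (-22)**2))**2 = (-581 + (3/5 - 22 + 484))**2 = (-581 + 2313/5)**2 = (-592/5)**2 = 350464/25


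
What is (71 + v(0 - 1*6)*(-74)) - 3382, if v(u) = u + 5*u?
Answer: -647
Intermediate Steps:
v(u) = 6*u
(71 + v(0 - 1*6)*(-74)) - 3382 = (71 + (6*(0 - 1*6))*(-74)) - 3382 = (71 + (6*(0 - 6))*(-74)) - 3382 = (71 + (6*(-6))*(-74)) - 3382 = (71 - 36*(-74)) - 3382 = (71 + 2664) - 3382 = 2735 - 3382 = -647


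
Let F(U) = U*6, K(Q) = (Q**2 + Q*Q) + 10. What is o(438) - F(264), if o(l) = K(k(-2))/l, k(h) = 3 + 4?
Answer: -115614/73 ≈ -1583.8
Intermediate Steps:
k(h) = 7
K(Q) = 10 + 2*Q**2 (K(Q) = (Q**2 + Q**2) + 10 = 2*Q**2 + 10 = 10 + 2*Q**2)
F(U) = 6*U
o(l) = 108/l (o(l) = (10 + 2*7**2)/l = (10 + 2*49)/l = (10 + 98)/l = 108/l)
o(438) - F(264) = 108/438 - 6*264 = 108*(1/438) - 1*1584 = 18/73 - 1584 = -115614/73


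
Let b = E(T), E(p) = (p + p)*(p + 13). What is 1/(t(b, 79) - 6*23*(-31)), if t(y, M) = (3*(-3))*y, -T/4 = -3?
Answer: -1/1122 ≈ -0.00089127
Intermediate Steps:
T = 12 (T = -4*(-3) = 12)
E(p) = 2*p*(13 + p) (E(p) = (2*p)*(13 + p) = 2*p*(13 + p))
b = 600 (b = 2*12*(13 + 12) = 2*12*25 = 600)
t(y, M) = -9*y
1/(t(b, 79) - 6*23*(-31)) = 1/(-9*600 - 6*23*(-31)) = 1/(-5400 - 138*(-31)) = 1/(-5400 + 4278) = 1/(-1122) = -1/1122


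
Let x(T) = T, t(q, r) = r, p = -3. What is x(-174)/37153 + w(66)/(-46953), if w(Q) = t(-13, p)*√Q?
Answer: -174/37153 + √66/15651 ≈ -0.0041643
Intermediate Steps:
w(Q) = -3*√Q
x(-174)/37153 + w(66)/(-46953) = -174/37153 - 3*√66/(-46953) = -174*1/37153 - 3*√66*(-1/46953) = -174/37153 + √66/15651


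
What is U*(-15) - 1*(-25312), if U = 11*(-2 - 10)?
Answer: 27292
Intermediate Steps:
U = -132 (U = 11*(-12) = -132)
U*(-15) - 1*(-25312) = -132*(-15) - 1*(-25312) = 1980 + 25312 = 27292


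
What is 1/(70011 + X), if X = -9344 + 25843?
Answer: 1/86510 ≈ 1.1559e-5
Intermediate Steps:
X = 16499
1/(70011 + X) = 1/(70011 + 16499) = 1/86510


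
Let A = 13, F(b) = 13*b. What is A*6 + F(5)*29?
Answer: 1963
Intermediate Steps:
A*6 + F(5)*29 = 13*6 + (13*5)*29 = 78 + 65*29 = 78 + 1885 = 1963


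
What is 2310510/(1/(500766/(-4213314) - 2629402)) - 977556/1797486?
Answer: -60860064526949360383404/10017689059 ≈ -6.0753e+12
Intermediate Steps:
2310510/(1/(500766/(-4213314) - 2629402)) - 977556/1797486 = 2310510/(1/(500766*(-1/4213314) - 2629402)) - 977556*1/1797486 = 2310510/(1/(-11923/100317 - 2629402)) - 162926/299581 = 2310510/(1/(-263773732357/100317)) - 162926/299581 = 2310510/(-100317/263773732357) - 162926/299581 = 2310510*(-263773732357/100317) - 162926/299581 = -203150615449390690/33439 - 162926/299581 = -60860064526949360383404/10017689059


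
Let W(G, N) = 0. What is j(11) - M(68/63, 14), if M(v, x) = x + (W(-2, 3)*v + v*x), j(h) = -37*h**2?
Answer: -40555/9 ≈ -4506.1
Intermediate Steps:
M(v, x) = x + v*x (M(v, x) = x + (0*v + v*x) = x + (0 + v*x) = x + v*x)
j(11) - M(68/63, 14) = -37*11**2 - 14*(1 + 68/63) = -37*121 - 14*(1 + 68*(1/63)) = -4477 - 14*(1 + 68/63) = -4477 - 14*131/63 = -4477 - 1*262/9 = -4477 - 262/9 = -40555/9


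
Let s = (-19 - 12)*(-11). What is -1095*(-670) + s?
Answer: 733991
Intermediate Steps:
s = 341 (s = -31*(-11) = 341)
-1095*(-670) + s = -1095*(-670) + 341 = 733650 + 341 = 733991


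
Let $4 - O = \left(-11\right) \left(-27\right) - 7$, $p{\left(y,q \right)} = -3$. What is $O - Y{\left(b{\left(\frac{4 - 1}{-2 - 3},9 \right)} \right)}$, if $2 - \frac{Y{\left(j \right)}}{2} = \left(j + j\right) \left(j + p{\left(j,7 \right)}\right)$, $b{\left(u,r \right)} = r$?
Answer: $-74$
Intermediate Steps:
$Y{\left(j \right)} = 4 - 4 j \left(-3 + j\right)$ ($Y{\left(j \right)} = 4 - 2 \left(j + j\right) \left(j - 3\right) = 4 - 2 \cdot 2 j \left(-3 + j\right) = 4 - 4 j \left(-3 + j\right)$)
$O = -286$ ($O = 4 - \left(\left(-11\right) \left(-27\right) - 7\right) = 4 - \left(297 - 7\right) = 4 - 290 = -286$)
$O - Y{\left(b{\left(\frac{4 - 1}{-2 - 3},9 \right)} \right)} = -286 - \left(4 - 4 \cdot 9^{2} + 12 \cdot 9\right) = -286 - \left(4 - 324 + 108\right) = -286 - -212 = -286 + 212 = -74$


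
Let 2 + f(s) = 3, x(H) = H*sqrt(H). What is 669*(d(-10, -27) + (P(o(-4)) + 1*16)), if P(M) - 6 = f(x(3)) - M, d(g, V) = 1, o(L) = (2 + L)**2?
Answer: 13380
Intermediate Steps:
x(H) = H**(3/2)
f(s) = 1 (f(s) = -2 + 3 = 1)
P(M) = 7 - M (P(M) = 6 + (1 - M) = 7 - M)
669*(d(-10, -27) + (P(o(-4)) + 1*16)) = 669*(1 + ((7 - (2 - 4)**2) + 1*16)) = 669*(1 + ((7 - 1*(-2)**2) + 16)) = 669*(1 + ((7 - 1*4) + 16)) = 669*(1 + ((7 - 4) + 16)) = 669*(1 + (3 + 16)) = 669*(1 + 19) = 669*20 = 13380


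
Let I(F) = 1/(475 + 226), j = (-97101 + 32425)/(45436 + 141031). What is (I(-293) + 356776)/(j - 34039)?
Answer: -46635392411259/4449397637189 ≈ -10.481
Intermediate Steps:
j = -64676/186467 ≈ -0.34685
I(F) = 1/701
(I(-293) + 356776)/(j - 34039) = (1/701 + 356776)/(-64676/186467 - 34039) = 250099977/(701*(-6347214889/186467)) = (250099977/701)*(-186467/6347214889) = -46635392411259/4449397637189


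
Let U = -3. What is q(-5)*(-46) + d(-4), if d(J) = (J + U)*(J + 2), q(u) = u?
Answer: 244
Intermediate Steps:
d(J) = (-3 + J)*(2 + J) (d(J) = (J - 3)*(J + 2) = (-3 + J)*(2 + J))
q(-5)*(-46) + d(-4) = -5*(-46) + (-6 + (-4)**2 - 1*(-4)) = 230 + (-6 + 16 + 4) = 230 + 14 = 244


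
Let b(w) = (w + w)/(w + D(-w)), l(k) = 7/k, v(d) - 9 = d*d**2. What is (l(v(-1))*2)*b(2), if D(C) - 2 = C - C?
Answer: 7/4 ≈ 1.7500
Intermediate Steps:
v(d) = 9 + d**3 (v(d) = 9 + d*d**2 = 9 + d**3)
D(C) = 2 (D(C) = 2 + (C - C) = 2 + 0 = 2)
b(w) = 2*w/(2 + w) (b(w) = (w + w)/(w + 2) = (2*w)/(2 + w) = 2*w/(2 + w))
(l(v(-1))*2)*b(2) = ((7/(9 + (-1)**3))*2)*(2*2/(2 + 2)) = ((7/(9 - 1))*2)*(2*2/4) = ((7/8)*2)*(2*2*(1/4)) = ((7*(1/8))*2)*1 = ((7/8)*2)*1 = (7/4)*1 = 7/4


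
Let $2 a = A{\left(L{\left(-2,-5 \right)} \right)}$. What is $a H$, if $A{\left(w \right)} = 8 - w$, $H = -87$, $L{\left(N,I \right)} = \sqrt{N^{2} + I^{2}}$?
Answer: $-348 + \frac{87 \sqrt{29}}{2} \approx -113.75$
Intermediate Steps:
$L{\left(N,I \right)} = \sqrt{I^{2} + N^{2}}$
$a = 4 - \frac{\sqrt{29}}{2}$ ($a = \frac{8 - \sqrt{\left(-5\right)^{2} + \left(-2\right)^{2}}}{2} = \frac{8 - \sqrt{25 + 4}}{2} = \frac{8 - \sqrt{29}}{2} = 4 - \frac{\sqrt{29}}{2} \approx 1.3074$)
$a H = \left(4 - \frac{\sqrt{29}}{2}\right) \left(-87\right) = -348 + \frac{87 \sqrt{29}}{2}$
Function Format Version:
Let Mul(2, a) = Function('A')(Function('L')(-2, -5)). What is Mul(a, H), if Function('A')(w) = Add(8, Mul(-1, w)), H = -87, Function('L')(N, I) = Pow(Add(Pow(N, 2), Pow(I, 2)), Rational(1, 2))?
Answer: Add(-348, Mul(Rational(87, 2), Pow(29, Rational(1, 2)))) ≈ -113.75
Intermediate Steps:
Function('L')(N, I) = Pow(Add(Pow(I, 2), Pow(N, 2)), Rational(1, 2))
a = Add(4, Mul(Rational(-1, 2), Pow(29, Rational(1, 2)))) (a = Mul(Rational(1, 2), Add(8, Mul(-1, Pow(Add(Pow(-5, 2), Pow(-2, 2)), Rational(1, 2))))) = Mul(Rational(1, 2), Add(8, Mul(-1, Pow(Add(25, 4), Rational(1, 2))))) = Mul(Rational(1, 2), Add(8, Mul(-1, Pow(29, Rational(1, 2))))) = Add(4, Mul(Rational(-1, 2), Pow(29, Rational(1, 2)))) ≈ 1.3074)
Mul(a, H) = Mul(Add(4, Mul(Rational(-1, 2), Pow(29, Rational(1, 2)))), -87) = Add(-348, Mul(Rational(87, 2), Pow(29, Rational(1, 2))))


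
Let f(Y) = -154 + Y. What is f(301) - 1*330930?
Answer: -330783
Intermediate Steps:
f(301) - 1*330930 = (-154 + 301) - 1*330930 = 147 - 330930 = -330783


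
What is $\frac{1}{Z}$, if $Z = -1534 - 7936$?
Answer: $- \frac{1}{9470} \approx -0.0001056$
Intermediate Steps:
$Z = -9470$ ($Z = -1534 - 7936 = -9470$)
$\frac{1}{Z} = \frac{1}{-9470} = - \frac{1}{9470}$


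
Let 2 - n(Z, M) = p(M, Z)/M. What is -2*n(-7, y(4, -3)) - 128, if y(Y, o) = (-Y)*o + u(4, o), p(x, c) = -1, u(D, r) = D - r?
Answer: -2510/19 ≈ -132.11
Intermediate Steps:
y(Y, o) = 4 - o - Y*o (y(Y, o) = (-Y)*o + (4 - o) = -Y*o + (4 - o) = 4 - o - Y*o)
n(Z, M) = 2 + 1/M (n(Z, M) = 2 - (-1)/M = 2 + 1/M)
-2*n(-7, y(4, -3)) - 128 = -2*(2 + 1/(4 - 1*(-3) - 1*4*(-3))) - 128 = -2*(2 + 1/(4 + 3 + 12)) - 128 = -2*(2 + 1/19) - 128 = -2*39/19 - 128 = -78/19 - 128 = -2510/19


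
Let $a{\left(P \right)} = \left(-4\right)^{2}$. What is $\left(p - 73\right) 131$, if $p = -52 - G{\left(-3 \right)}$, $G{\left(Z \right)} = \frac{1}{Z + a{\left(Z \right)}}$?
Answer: $- \frac{213006}{13} \approx -16385.0$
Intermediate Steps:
$a{\left(P \right)} = 16$
$G{\left(Z \right)} = \frac{1}{16 + Z}$ ($G{\left(Z \right)} = \frac{1}{Z + 16} = \frac{1}{16 + Z}$)
$p = - \frac{677}{13}$ ($p = -52 - \frac{1}{16 - 3} = -52 - \frac{1}{13} = - \frac{677}{13} \approx -52.077$)
$\left(p - 73\right) 131 = \left(- \frac{677}{13} - 73\right) 131 = \left(- \frac{1626}{13}\right) 131 = - \frac{213006}{13}$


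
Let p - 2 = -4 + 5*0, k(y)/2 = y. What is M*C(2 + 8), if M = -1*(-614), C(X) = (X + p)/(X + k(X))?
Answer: 2456/15 ≈ 163.73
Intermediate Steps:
k(y) = 2*y
p = -2 (p = 2 + (-4 + 5*0) = 2 + (-4 + 0) = 2 - 4 = -2)
C(X) = (-2 + X)/(3*X) (C(X) = (X - 2)/(X + 2*X) = (-2 + X)/((3*X)) = (-2 + X)*(1/(3*X)) = (-2 + X)/(3*X))
M = 614
M*C(2 + 8) = 614*((-2 + (2 + 8))/(3*(2 + 8))) = 614*((⅓)*(-2 + 10)/10) = 614*((⅓)*(⅒)*8) = 614*(4/15) = 2456/15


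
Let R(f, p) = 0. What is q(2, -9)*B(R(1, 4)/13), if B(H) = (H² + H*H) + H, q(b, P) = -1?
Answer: 0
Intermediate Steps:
B(H) = H + 2*H² (B(H) = (H² + H²) + H = 2*H² + H = H + 2*H²)
q(2, -9)*B(R(1, 4)/13) = -0/13*(1 + 2*(0/13)) = -0*(1/13)*(1 + 2*(0*(1/13))) = -0*(1 + 2*0) = -0*(1 + 0) = -0 = -1*0 = 0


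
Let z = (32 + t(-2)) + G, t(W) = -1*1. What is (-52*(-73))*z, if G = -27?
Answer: 15184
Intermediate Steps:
t(W) = -1
z = 4 (z = (32 - 1) - 27 = 31 - 27 = 4)
(-52*(-73))*z = -52*(-73)*4 = 3796*4 = 15184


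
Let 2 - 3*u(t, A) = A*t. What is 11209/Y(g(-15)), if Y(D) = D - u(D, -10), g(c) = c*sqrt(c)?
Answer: -67254/165379 - 3530835*I*sqrt(15)/165379 ≈ -0.40667 - 82.688*I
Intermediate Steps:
g(c) = c**(3/2)
u(t, A) = 2/3 - A*t/3
Y(D) = -2/3 - 7*D/3 (Y(D) = D - (2/3 - 1/3*(-10)*D) = D - (2/3 + 10*D/3) = D + (-2/3 - 10*D/3) = -2/3 - 7*D/3)
11209/Y(g(-15)) = 11209/(-2/3 - (-35)*I*sqrt(15)) = 11209/(-2/3 + 35*I*sqrt(15))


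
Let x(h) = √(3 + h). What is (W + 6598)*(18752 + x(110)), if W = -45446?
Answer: -728477696 - 38848*√113 ≈ -7.2889e+8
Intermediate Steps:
(W + 6598)*(18752 + x(110)) = (-45446 + 6598)*(18752 + √(3 + 110)) = -38848*(18752 + √113) = -728477696 - 38848*√113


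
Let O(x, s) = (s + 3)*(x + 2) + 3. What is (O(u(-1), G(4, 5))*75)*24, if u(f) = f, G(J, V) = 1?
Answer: 12600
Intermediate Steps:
O(x, s) = 3 + (2 + x)*(3 + s) (O(x, s) = (3 + s)*(2 + x) + 3 = (2 + x)*(3 + s) + 3 = 3 + (2 + x)*(3 + s))
(O(u(-1), G(4, 5))*75)*24 = ((9 + 2*1 + 3*(-1) + 1*(-1))*75)*24 = ((9 + 2 - 3 - 1)*75)*24 = (7*75)*24 = 525*24 = 12600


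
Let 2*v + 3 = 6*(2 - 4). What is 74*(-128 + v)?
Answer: -10027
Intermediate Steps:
v = -15/2 (v = -3/2 + (6*(2 - 4))/2 = -3/2 + (6*(-2))/2 = -3/2 + (½)*(-12) = -3/2 - 6 = -15/2 ≈ -7.5000)
74*(-128 + v) = 74*(-128 - 15/2) = 74*(-271/2) = -10027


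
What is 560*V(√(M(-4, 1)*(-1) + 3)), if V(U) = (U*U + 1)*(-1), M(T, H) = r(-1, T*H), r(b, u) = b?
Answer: -2800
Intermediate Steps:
M(T, H) = -1
V(U) = -1 - U² (V(U) = (U² + 1)*(-1) = (1 + U²)*(-1) = -1 - U²)
560*V(√(M(-4, 1)*(-1) + 3)) = 560*(-1 - (√(-1*(-1) + 3))²) = 560*(-1 - (√(1 + 3))²) = 560*(-1 - (√4)²) = 560*(-1 - 1*2²) = 560*(-1 - 1*4) = 560*(-1 - 4) = 560*(-5) = -2800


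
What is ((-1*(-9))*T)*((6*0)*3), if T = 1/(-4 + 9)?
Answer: 0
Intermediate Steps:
T = ⅕ (T = 1/5 = ⅕ ≈ 0.20000)
((-1*(-9))*T)*((6*0)*3) = (-1*(-9)*(⅕))*((6*0)*3) = (9*(⅕))*(0*3) = (9/5)*0 = 0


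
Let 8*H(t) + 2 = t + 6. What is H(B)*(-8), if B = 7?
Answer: -11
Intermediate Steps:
H(t) = ½ + t/8 (H(t) = -¼ + (t + 6)/8 = -¼ + (6 + t)/8 = -¼ + (¾ + t/8) = ½ + t/8)
H(B)*(-8) = (½ + (⅛)*7)*(-8) = (½ + 7/8)*(-8) = (11/8)*(-8) = -11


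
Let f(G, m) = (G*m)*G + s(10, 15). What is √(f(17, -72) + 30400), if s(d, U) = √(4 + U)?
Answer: √(9592 + √19) ≈ 97.961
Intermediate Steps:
f(G, m) = √19 + m*G² (f(G, m) = (G*m)*G + √(4 + 15) = m*G² + √19 = √19 + m*G²)
√(f(17, -72) + 30400) = √((√19 - 72*17²) + 30400) = √((√19 - 72*289) + 30400) = √((√19 - 20808) + 30400) = √((-20808 + √19) + 30400) = √(9592 + √19)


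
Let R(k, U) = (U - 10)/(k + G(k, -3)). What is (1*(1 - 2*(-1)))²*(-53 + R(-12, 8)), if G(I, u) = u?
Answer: -2379/5 ≈ -475.80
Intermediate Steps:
R(k, U) = (-10 + U)/(-3 + k) (R(k, U) = (U - 10)/(k - 3) = (-10 + U)/(-3 + k))
(1*(1 - 2*(-1)))²*(-53 + R(-12, 8)) = (1*(1 - 2*(-1)))²*(-53 + (-10 + 8)/(-3 - 12)) = (1*(1 + 2))²*(-53 - 2/(-15)) = (1*3)²*(-53 - 1/15*(-2)) = 3²*(-53 + 2/15) = 9*(-793/15) = -2379/5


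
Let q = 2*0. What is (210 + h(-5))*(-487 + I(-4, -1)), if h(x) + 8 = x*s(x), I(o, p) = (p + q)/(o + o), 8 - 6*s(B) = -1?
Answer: -1515155/16 ≈ -94697.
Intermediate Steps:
s(B) = 3/2 (s(B) = 4/3 - ⅙*(-1) = 4/3 + ⅙ = 3/2)
q = 0
I(o, p) = p/(2*o) (I(o, p) = (p + 0)/(o + o) = p/((2*o)) = p*(1/(2*o)) = p/(2*o))
h(x) = -8 + 3*x/2 (h(x) = -8 + x*(3/2) = -8 + 3*x/2)
(210 + h(-5))*(-487 + I(-4, -1)) = (210 + (-8 + (3/2)*(-5)))*(-487 + (½)*(-1)/(-4)) = (210 + (-8 - 15/2))*(-487 + (½)*(-1)*(-¼)) = (210 - 31/2)*(-487 + ⅛) = (389/2)*(-3895/8) = -1515155/16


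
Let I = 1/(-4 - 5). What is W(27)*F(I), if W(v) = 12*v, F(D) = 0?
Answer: 0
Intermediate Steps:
I = -1/9 (I = 1/(-9) = -1/9 ≈ -0.11111)
W(27)*F(I) = (12*27)*0 = 324*0 = 0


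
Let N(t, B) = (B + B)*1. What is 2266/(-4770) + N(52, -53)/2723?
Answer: -3337969/6494355 ≈ -0.51398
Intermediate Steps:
N(t, B) = 2*B (N(t, B) = (2*B)*1 = 2*B)
2266/(-4770) + N(52, -53)/2723 = 2266/(-4770) + (2*(-53))/2723 = 2266*(-1/4770) - 106*1/2723 = -1133/2385 - 106/2723 = -3337969/6494355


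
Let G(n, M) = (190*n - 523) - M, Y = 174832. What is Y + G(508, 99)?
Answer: 270730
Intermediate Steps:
G(n, M) = -523 - M + 190*n (G(n, M) = (-523 + 190*n) - M = -523 - M + 190*n)
Y + G(508, 99) = 174832 + (-523 - 1*99 + 190*508) = 174832 + (-523 - 99 + 96520) = 174832 + 95898 = 270730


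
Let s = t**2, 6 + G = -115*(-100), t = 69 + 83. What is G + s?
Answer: 34598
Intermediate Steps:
t = 152
G = 11494 (G = -6 - 115*(-100) = -6 + 11500 = 11494)
s = 23104 (s = 152**2 = 23104)
G + s = 11494 + 23104 = 34598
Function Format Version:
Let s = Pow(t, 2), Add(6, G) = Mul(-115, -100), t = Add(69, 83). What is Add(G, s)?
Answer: 34598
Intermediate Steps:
t = 152
G = 11494 (G = Add(-6, Mul(-115, -100)) = Add(-6, 11500) = 11494)
s = 23104 (s = Pow(152, 2) = 23104)
Add(G, s) = Add(11494, 23104) = 34598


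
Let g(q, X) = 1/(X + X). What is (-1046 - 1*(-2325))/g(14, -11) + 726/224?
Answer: -3151093/112 ≈ -28135.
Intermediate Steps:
g(q, X) = 1/(2*X)
(-1046 - 1*(-2325))/g(14, -11) + 726/224 = (-1046 - 1*(-2325))/(((1/2)/(-11))) + 726/224 = (-1046 + 2325)/(((1/2)*(-1/11))) + 726*(1/224) = 1279/(-1/22) + 363/112 = 1279*(-22) + 363/112 = -28138 + 363/112 = -3151093/112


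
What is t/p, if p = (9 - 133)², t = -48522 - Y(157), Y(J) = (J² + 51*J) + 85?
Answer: -81263/15376 ≈ -5.2851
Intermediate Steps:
Y(J) = 85 + J² + 51*J
t = -81263 (t = -48522 - (85 + 157² + 51*157) = -48522 - (85 + 24649 + 8007) = -48522 - 1*32741 = -48522 - 32741 = -81263)
p = 15376 (p = (-124)² = 15376)
t/p = -81263/15376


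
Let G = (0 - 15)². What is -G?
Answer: -225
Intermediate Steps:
G = 225 (G = (-15)² = 225)
-G = -1*225 = -225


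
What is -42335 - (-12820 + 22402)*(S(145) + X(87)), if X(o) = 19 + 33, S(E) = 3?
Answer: -569345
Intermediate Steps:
X(o) = 52
-42335 - (-12820 + 22402)*(S(145) + X(87)) = -42335 - (-12820 + 22402)*(3 + 52) = -42335 - 9582*55 = -42335 - 1*527010 = -42335 - 527010 = -569345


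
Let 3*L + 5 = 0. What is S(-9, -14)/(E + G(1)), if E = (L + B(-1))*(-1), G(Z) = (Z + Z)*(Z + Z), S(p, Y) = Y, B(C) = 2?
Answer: -42/11 ≈ -3.8182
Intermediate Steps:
L = -5/3 (L = -5/3 + (⅓)*0 = -5/3 + 0 = -5/3 ≈ -1.6667)
G(Z) = 4*Z² (G(Z) = (2*Z)*(2*Z) = 4*Z²)
E = -⅓ (E = (-5/3 + 2)*(-1) = (⅓)*(-1) = -⅓ ≈ -0.33333)
S(-9, -14)/(E + G(1)) = -14/(-⅓ + 4*1²) = -14/(-⅓ + 4*1) = -14/(-⅓ + 4) = -14/(11/3) = (3/11)*(-14) = -42/11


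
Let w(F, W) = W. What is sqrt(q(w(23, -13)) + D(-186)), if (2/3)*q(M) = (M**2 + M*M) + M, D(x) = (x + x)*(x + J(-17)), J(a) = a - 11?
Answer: 3*sqrt(35598)/2 ≈ 283.01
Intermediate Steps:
J(a) = -11 + a
D(x) = 2*x*(-28 + x) (D(x) = (x + x)*(x + (-11 - 17)) = (2*x)*(x - 28) = (2*x)*(-28 + x) = 2*x*(-28 + x))
q(M) = 3*M**2 + 3*M/2 (q(M) = 3*((M**2 + M*M) + M)/2 = 3*((M**2 + M**2) + M)/2 = 3*(2*M**2 + M)/2 = 3*(M + 2*M**2)/2 = 3*M**2 + 3*M/2)
sqrt(q(w(23, -13)) + D(-186)) = sqrt((3/2)*(-13)*(1 + 2*(-13)) + 2*(-186)*(-28 - 186)) = sqrt((3/2)*(-13)*(1 - 26) + 2*(-186)*(-214)) = sqrt((3/2)*(-13)*(-25) + 79608) = sqrt(975/2 + 79608) = sqrt(160191/2) = 3*sqrt(35598)/2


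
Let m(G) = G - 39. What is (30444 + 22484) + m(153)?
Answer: 53042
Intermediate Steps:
m(G) = -39 + G
(30444 + 22484) + m(153) = (30444 + 22484) + (-39 + 153) = 52928 + 114 = 53042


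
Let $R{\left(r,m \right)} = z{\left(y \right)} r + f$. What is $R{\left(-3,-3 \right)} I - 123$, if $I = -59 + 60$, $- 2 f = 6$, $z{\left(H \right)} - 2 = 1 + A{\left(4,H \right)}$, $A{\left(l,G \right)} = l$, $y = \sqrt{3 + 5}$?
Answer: $-147$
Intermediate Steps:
$y = 2 \sqrt{2}$ ($y = \sqrt{8} = 2 \sqrt{2} \approx 2.8284$)
$z{\left(H \right)} = 7$ ($z{\left(H \right)} = 2 + \left(1 + 4\right) = 2 + 5 = 7$)
$f = -3$ ($f = \left(- \frac{1}{2}\right) 6 = -3$)
$R{\left(r,m \right)} = -3 + 7 r$ ($R{\left(r,m \right)} = 7 r - 3 = -3 + 7 r$)
$I = 1$
$R{\left(-3,-3 \right)} I - 123 = \left(-3 + 7 \left(-3\right)\right) 1 - 123 = \left(-3 - 21\right) 1 - 123 = \left(-24\right) 1 - 123 = -24 - 123 = -147$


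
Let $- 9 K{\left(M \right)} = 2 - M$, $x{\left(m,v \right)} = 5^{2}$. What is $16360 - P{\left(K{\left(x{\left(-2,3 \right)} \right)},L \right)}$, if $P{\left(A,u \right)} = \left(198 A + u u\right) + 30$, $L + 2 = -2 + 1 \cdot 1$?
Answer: $15815$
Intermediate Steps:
$x{\left(m,v \right)} = 25$
$K{\left(M \right)} = - \frac{2}{9} + \frac{M}{9}$ ($K{\left(M \right)} = - \frac{2 - M}{9} = - \frac{2}{9} + \frac{M}{9}$)
$L = -3$ ($L = -2 + \left(-2 + 1 \cdot 1\right) = -2 + \left(-2 + 1\right) = -2 - 1 = -3$)
$P{\left(A,u \right)} = 30 + u^{2} + 198 A$ ($P{\left(A,u \right)} = \left(198 A + u^{2}\right) + 30 = \left(u^{2} + 198 A\right) + 30 = 30 + u^{2} + 198 A$)
$16360 - P{\left(K{\left(x{\left(-2,3 \right)} \right)},L \right)} = 16360 - \left(30 + \left(-3\right)^{2} + 198 \left(- \frac{2}{9} + \frac{1}{9} \cdot 25\right)\right) = 16360 - \left(30 + 9 + 198 \left(- \frac{2}{9} + \frac{25}{9}\right)\right) = 16360 - \left(30 + 9 + 198 \cdot \frac{23}{9}\right) = 16360 - \left(30 + 9 + 506\right) = 16360 - 545 = 15815$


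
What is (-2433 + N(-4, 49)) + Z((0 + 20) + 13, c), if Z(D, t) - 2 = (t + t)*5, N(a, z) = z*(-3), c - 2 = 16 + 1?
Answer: -2388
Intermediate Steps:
c = 19 (c = 2 + (16 + 1) = 2 + 17 = 19)
N(a, z) = -3*z
Z(D, t) = 2 + 10*t (Z(D, t) = 2 + (t + t)*5 = 2 + (2*t)*5 = 2 + 10*t)
(-2433 + N(-4, 49)) + Z((0 + 20) + 13, c) = (-2433 - 3*49) + (2 + 10*19) = (-2433 - 147) + (2 + 190) = -2580 + 192 = -2388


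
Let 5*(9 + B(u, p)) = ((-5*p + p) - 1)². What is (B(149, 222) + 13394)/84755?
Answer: 857246/423775 ≈ 2.0229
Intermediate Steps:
B(u, p) = -9 + (-1 - 4*p)²/5 (B(u, p) = -9 + ((-5*p + p) - 1)²/5 = -9 + (-4*p - 1)²/5 = -9 + (-1 - 4*p)²/5)
(B(149, 222) + 13394)/84755 = ((-9 + (1 + 4*222)²/5) + 13394)/84755 = ((-9 + (1 + 888)²/5) + 13394)*(1/84755) = ((-9 + (⅕)*889²) + 13394)*(1/84755) = ((-9 + (⅕)*790321) + 13394)*(1/84755) = ((-9 + 790321/5) + 13394)*(1/84755) = (790276/5 + 13394)*(1/84755) = (857246/5)*(1/84755) = 857246/423775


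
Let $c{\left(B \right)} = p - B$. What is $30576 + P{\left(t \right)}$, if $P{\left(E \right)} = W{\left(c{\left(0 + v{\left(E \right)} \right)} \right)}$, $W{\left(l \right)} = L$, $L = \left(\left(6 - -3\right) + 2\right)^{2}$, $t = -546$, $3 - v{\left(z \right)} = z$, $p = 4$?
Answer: $30697$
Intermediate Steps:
$v{\left(z \right)} = 3 - z$
$c{\left(B \right)} = 4 - B$
$L = 121$ ($L = \left(\left(6 + 3\right) + 2\right)^{2} = \left(9 + 2\right)^{2} = 11^{2} = 121$)
$W{\left(l \right)} = 121$
$P{\left(E \right)} = 121$
$30576 + P{\left(t \right)} = 30576 + 121 = 30697$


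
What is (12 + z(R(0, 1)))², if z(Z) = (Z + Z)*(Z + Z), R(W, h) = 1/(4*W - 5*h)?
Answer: 92416/625 ≈ 147.87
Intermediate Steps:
R(W, h) = 1/(-5*h + 4*W)
z(Z) = 4*Z² (z(Z) = (2*Z)*(2*Z) = 4*Z²)
(12 + z(R(0, 1)))² = (12 + 4*(1/(-5*1 + 4*0))²)² = (12 + 4*(1/(-5 + 0))²)² = (12 + 4*(1/(-5))²)² = (12 + 4*(-⅕)²)² = (12 + 4*(1/25))² = (12 + 4/25)² = (304/25)² = 92416/625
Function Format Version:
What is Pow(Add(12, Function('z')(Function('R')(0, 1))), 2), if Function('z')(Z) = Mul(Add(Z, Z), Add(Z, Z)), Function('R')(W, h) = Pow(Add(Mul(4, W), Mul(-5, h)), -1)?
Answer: Rational(92416, 625) ≈ 147.87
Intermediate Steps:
Function('R')(W, h) = Pow(Add(Mul(-5, h), Mul(4, W)), -1)
Function('z')(Z) = Mul(4, Pow(Z, 2)) (Function('z')(Z) = Mul(Mul(2, Z), Mul(2, Z)) = Mul(4, Pow(Z, 2)))
Pow(Add(12, Function('z')(Function('R')(0, 1))), 2) = Pow(Add(12, Mul(4, Pow(Pow(Add(Mul(-5, 1), Mul(4, 0)), -1), 2))), 2) = Pow(Add(12, Mul(4, Pow(Pow(Add(-5, 0), -1), 2))), 2) = Pow(Add(12, Mul(4, Pow(Pow(-5, -1), 2))), 2) = Pow(Add(12, Mul(4, Pow(Rational(-1, 5), 2))), 2) = Pow(Add(12, Mul(4, Rational(1, 25))), 2) = Pow(Add(12, Rational(4, 25)), 2) = Pow(Rational(304, 25), 2) = Rational(92416, 625)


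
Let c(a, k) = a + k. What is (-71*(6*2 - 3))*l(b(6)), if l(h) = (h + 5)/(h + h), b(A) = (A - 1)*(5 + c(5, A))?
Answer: -10863/32 ≈ -339.47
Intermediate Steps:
b(A) = (-1 + A)*(10 + A) (b(A) = (A - 1)*(5 + (5 + A)) = (-1 + A)*(10 + A))
l(h) = (5 + h)/(2*h) (l(h) = (5 + h)/((2*h)) = (5 + h)*(1/(2*h)) = (5 + h)/(2*h))
(-71*(6*2 - 3))*l(b(6)) = (-71*(6*2 - 3))*((5 + (-10 + 6² + 9*6))/(2*(-10 + 6² + 9*6))) = (-71*(12 - 3))*((5 + (-10 + 36 + 54))/(2*(-10 + 36 + 54))) = (-71*9)*((½)*(5 + 80)/80) = -639*85/(2*80) = -639*17/32 = -10863/32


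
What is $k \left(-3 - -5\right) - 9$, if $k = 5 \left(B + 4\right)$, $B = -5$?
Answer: $-19$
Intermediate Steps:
$k = -5$ ($k = 5 \left(-5 + 4\right) = 5 \left(-1\right) = -5$)
$k \left(-3 - -5\right) - 9 = - 5 \left(-3 - -5\right) - 9 = - 5 \left(-3 + 5\right) - 9 = \left(-5\right) 2 - 9 = -10 - 9 = -19$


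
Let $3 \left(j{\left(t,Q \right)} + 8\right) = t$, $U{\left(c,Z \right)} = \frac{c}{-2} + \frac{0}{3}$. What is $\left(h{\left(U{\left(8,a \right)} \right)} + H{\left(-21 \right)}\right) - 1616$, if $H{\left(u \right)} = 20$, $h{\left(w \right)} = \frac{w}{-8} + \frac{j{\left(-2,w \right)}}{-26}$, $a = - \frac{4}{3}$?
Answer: $- \frac{9571}{6} \approx -1595.2$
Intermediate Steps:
$a = - \frac{4}{3}$ ($a = \left(-4\right) \frac{1}{3} = - \frac{4}{3} \approx -1.3333$)
$U{\left(c,Z \right)} = - \frac{c}{2}$ ($U{\left(c,Z \right)} = c \left(- \frac{1}{2}\right) + 0 \cdot \frac{1}{3} = - \frac{c}{2} + 0 = - \frac{c}{2}$)
$j{\left(t,Q \right)} = -8 + \frac{t}{3}$
$h{\left(w \right)} = \frac{1}{3} - \frac{w}{8}$ ($h{\left(w \right)} = \frac{w}{-8} + \frac{-8 + \frac{1}{3} \left(-2\right)}{-26} = w \left(- \frac{1}{8}\right) + \left(-8 - \frac{2}{3}\right) \left(- \frac{1}{26}\right) = - \frac{w}{8} - - \frac{1}{3} = - \frac{w}{8} + \frac{1}{3} = \frac{1}{3} - \frac{w}{8}$)
$\left(h{\left(U{\left(8,a \right)} \right)} + H{\left(-21 \right)}\right) - 1616 = \left(\left(\frac{1}{3} - \frac{\left(- \frac{1}{2}\right) 8}{8}\right) + 20\right) - 1616 = \left(\left(\frac{1}{3} - - \frac{1}{2}\right) + 20\right) - 1616 = \left(\left(\frac{1}{3} + \frac{1}{2}\right) + 20\right) - 1616 = \left(\frac{5}{6} + 20\right) - 1616 = \frac{125}{6} - 1616 = - \frac{9571}{6}$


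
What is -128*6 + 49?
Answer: -719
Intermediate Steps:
-128*6 + 49 = -768 + 49 = -719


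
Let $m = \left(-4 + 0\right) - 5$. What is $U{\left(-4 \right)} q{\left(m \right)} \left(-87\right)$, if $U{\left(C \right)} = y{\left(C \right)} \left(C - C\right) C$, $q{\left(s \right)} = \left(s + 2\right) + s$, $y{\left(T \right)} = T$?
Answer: $0$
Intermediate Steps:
$m = -9$ ($m = -4 - 5 = -9$)
$q{\left(s \right)} = 2 + 2 s$ ($q{\left(s \right)} = \left(2 + s\right) + s = 2 + 2 s$)
$U{\left(C \right)} = 0$ ($U{\left(C \right)} = C \left(C - C\right) C = C 0 C = 0 C = 0$)
$U{\left(-4 \right)} q{\left(m \right)} \left(-87\right) = 0 \left(2 + 2 \left(-9\right)\right) \left(-87\right) = 0 \left(2 - 18\right) \left(-87\right) = 0 \left(-16\right) \left(-87\right) = 0 \left(-87\right) = 0$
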